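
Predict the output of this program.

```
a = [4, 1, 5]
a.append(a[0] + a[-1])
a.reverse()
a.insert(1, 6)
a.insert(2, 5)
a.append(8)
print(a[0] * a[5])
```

append a[0]+a[-1] = 4+5 = 9 → [4, 1, 5, 9]
reverse → [9, 5, 1, 4]
insert 6 at 1 → [9, 6, 5, 1, 4]
insert 5 at 2 → [9, 6, 5, 5, 1, 4]
append 8 → [9, 6, 5, 5, 1, 4, 8]
a[0]*a[5] = 9*4 = 36

36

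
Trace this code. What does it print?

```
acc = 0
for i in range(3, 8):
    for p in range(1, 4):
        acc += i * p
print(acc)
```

150

i=3,p=1: acc = 0+3 = 3
i=3,p=2: acc = 3+6 = 9
i=3,p=3: acc = 9+9 = 18
i=4,p=1: acc = 18+4 = 22
i=4,p=2: acc = 22+8 = 30
i=4,p=3: acc = 30+12 = 42
i=5,p=1: acc = 42+5 = 47
i=5,p=2: acc = 47+10 = 57
i=5,p=3: acc = 57+15 = 72
i=6,p=1: acc = 72+6 = 78
i=6,p=2: acc = 78+12 = 90
i=6,p=3: acc = 90+18 = 108
i=7,p=1: acc = 108+7 = 115
i=7,p=2: acc = 115+14 = 129
i=7,p=3: acc = 129+21 = 150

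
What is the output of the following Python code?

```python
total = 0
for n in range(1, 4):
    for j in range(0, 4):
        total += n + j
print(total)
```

42

n=1,j=0: total = 0+1 = 1
n=1,j=1: total = 1+2 = 3
n=1,j=2: total = 3+3 = 6
n=1,j=3: total = 6+4 = 10
n=2,j=0: total = 10+2 = 12
n=2,j=1: total = 12+3 = 15
n=2,j=2: total = 15+4 = 19
n=2,j=3: total = 19+5 = 24
n=3,j=0: total = 24+3 = 27
n=3,j=1: total = 27+4 = 31
n=3,j=2: total = 31+5 = 36
n=3,j=3: total = 36+6 = 42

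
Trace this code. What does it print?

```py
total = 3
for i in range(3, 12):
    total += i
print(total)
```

66

i=3: total = 3+3 = 6
i=4: total = 6+4 = 10
i=5: total = 10+5 = 15
i=6: total = 15+6 = 21
i=7: total = 21+7 = 28
i=8: total = 28+8 = 36
i=9: total = 36+9 = 45
i=10: total = 45+10 = 55
i=11: total = 55+11 = 66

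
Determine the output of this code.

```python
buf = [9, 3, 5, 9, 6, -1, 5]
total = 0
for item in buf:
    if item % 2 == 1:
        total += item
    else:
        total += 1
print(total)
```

item=9: odd, total = 0+9 = 9
item=3: odd, total = 9+3 = 12
item=5: odd, total = 12+5 = 17
item=9: odd, total = 17+9 = 26
item=6: not odd, total = 26+1 = 27
item=-1: odd, total = 27+(-1) = 26
item=5: odd, total = 26+5 = 31

31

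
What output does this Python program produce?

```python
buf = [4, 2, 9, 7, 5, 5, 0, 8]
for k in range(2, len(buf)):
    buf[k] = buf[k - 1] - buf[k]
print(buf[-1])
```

-32

k=2: buf[2] = 2-9 = -7 → [4, 2, -7, 7, 5, 5, 0, 8]
k=3: buf[3] = (-7)-7 = -14 → [4, 2, -7, -14, 5, 5, 0, 8]
k=4: buf[4] = (-14)-5 = -19 → [4, 2, -7, -14, -19, 5, 0, 8]
k=5: buf[5] = (-19)-5 = -24 → [4, 2, -7, -14, -19, -24, 0, 8]
k=6: buf[6] = (-24)-0 = -24 → [4, 2, -7, -14, -19, -24, -24, 8]
k=7: buf[7] = (-24)-8 = -32 → [4, 2, -7, -14, -19, -24, -24, -32]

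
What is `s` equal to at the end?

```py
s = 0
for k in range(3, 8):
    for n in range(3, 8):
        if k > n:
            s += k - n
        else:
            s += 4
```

k=3,n=3: not 3>3, s = 0+4 = 4
k=3,n=4: not 3>4, s = 4+4 = 8
k=3,n=5: not 3>5, s = 8+4 = 12
k=3,n=6: not 3>6, s = 12+4 = 16
k=3,n=7: not 3>7, s = 16+4 = 20
k=4,n=3: 4>3, s = 20+1 = 21
k=4,n=4: not 4>4, s = 21+4 = 25
k=4,n=5: not 4>5, s = 25+4 = 29
k=4,n=6: not 4>6, s = 29+4 = 33
k=4,n=7: not 4>7, s = 33+4 = 37
k=5,n=3: 5>3, s = 37+2 = 39
k=5,n=4: 5>4, s = 39+1 = 40
k=5,n=5: not 5>5, s = 40+4 = 44
k=5,n=6: not 5>6, s = 44+4 = 48
k=5,n=7: not 5>7, s = 48+4 = 52
k=6,n=3: 6>3, s = 52+3 = 55
k=6,n=4: 6>4, s = 55+2 = 57
k=6,n=5: 6>5, s = 57+1 = 58
k=6,n=6: not 6>6, s = 58+4 = 62
k=6,n=7: not 6>7, s = 62+4 = 66
k=7,n=3: 7>3, s = 66+4 = 70
k=7,n=4: 7>4, s = 70+3 = 73
k=7,n=5: 7>5, s = 73+2 = 75
k=7,n=6: 7>6, s = 75+1 = 76
k=7,n=7: not 7>7, s = 76+4 = 80

80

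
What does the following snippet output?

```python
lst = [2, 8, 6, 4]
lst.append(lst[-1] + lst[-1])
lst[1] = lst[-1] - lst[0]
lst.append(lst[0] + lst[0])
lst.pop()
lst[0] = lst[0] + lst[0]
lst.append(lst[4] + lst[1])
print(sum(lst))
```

append lst[-1]+lst[-1] = 4+4 = 8 → [2, 8, 6, 4, 8]
lst[1] = lst[-1]-lst[0] = 8-2 = 6 → [2, 6, 6, 4, 8]
append lst[0]+lst[0] = 2+2 = 4 → [2, 6, 6, 4, 8, 4]
pop() removes 4 → [2, 6, 6, 4, 8]
lst[0] = lst[0]+lst[0] = 2+2 = 4 → [4, 6, 6, 4, 8]
append lst[4]+lst[1] = 8+6 = 14 → [4, 6, 6, 4, 8, 14]
sum = 42

42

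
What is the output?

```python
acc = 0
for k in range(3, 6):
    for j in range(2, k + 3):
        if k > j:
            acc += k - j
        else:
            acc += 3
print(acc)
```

k=3,j=2: 3>2, acc = 0+1 = 1
k=3,j=3: not 3>3, acc = 1+3 = 4
k=3,j=4: not 3>4, acc = 4+3 = 7
k=3,j=5: not 3>5, acc = 7+3 = 10
k=4,j=2: 4>2, acc = 10+2 = 12
k=4,j=3: 4>3, acc = 12+1 = 13
k=4,j=4: not 4>4, acc = 13+3 = 16
k=4,j=5: not 4>5, acc = 16+3 = 19
k=4,j=6: not 4>6, acc = 19+3 = 22
k=5,j=2: 5>2, acc = 22+3 = 25
k=5,j=3: 5>3, acc = 25+2 = 27
k=5,j=4: 5>4, acc = 27+1 = 28
k=5,j=5: not 5>5, acc = 28+3 = 31
k=5,j=6: not 5>6, acc = 31+3 = 34
k=5,j=7: not 5>7, acc = 34+3 = 37

37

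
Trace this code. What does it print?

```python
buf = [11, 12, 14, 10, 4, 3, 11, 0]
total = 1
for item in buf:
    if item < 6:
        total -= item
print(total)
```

item=11: not <6
item=12: not <6
item=14: not <6
item=10: not <6
item=4: <6, total = 1-4 = -3
item=3: <6, total = (-3)-3 = -6
item=11: not <6
item=0: <6, total = (-6)-0 = -6

-6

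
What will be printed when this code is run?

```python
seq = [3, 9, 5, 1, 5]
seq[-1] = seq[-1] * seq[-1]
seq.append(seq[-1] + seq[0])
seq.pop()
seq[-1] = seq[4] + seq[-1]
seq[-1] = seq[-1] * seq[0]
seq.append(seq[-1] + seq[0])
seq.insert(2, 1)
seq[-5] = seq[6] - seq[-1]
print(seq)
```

[3, 9, 0, 5, 1, 150, 153]

seq[-1] = seq[-1]*seq[-1] = 5*5 = 25 → [3, 9, 5, 1, 25]
append seq[-1]+seq[0] = 25+3 = 28 → [3, 9, 5, 1, 25, 28]
pop() removes 28 → [3, 9, 5, 1, 25]
seq[-1] = seq[4]+seq[-1] = 25+25 = 50 → [3, 9, 5, 1, 50]
seq[-1] = seq[-1]*seq[0] = 50*3 = 150 → [3, 9, 5, 1, 150]
append seq[-1]+seq[0] = 150+3 = 153 → [3, 9, 5, 1, 150, 153]
insert 1 at 2 → [3, 9, 1, 5, 1, 150, 153]
seq[-5] = seq[6]-seq[-1] = 153-153 = 0 → [3, 9, 0, 5, 1, 150, 153]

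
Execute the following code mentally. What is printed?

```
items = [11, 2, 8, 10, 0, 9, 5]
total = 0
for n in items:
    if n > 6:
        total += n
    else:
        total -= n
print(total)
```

31

n=11: >6, total = 0+11 = 11
n=2: not >6, total = 11-2 = 9
n=8: >6, total = 9+8 = 17
n=10: >6, total = 17+10 = 27
n=0: not >6, total = 27-0 = 27
n=9: >6, total = 27+9 = 36
n=5: not >6, total = 36-5 = 31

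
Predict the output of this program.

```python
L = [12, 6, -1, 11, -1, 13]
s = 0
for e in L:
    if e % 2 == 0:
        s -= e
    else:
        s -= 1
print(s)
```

e=12: even, s = 0-12 = -12
e=6: even, s = (-12)-6 = -18
e=-1: not even, s = (-18)-1 = -19
e=11: not even, s = (-19)-1 = -20
e=-1: not even, s = (-20)-1 = -21
e=13: not even, s = (-21)-1 = -22

-22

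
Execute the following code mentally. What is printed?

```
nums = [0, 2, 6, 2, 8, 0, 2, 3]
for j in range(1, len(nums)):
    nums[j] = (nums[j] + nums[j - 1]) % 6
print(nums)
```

j=1: nums[1] = (2+0)%6 = 2 → [0, 2, 6, 2, 8, 0, 2, 3]
j=2: nums[2] = (6+2)%6 = 2 → [0, 2, 2, 2, 8, 0, 2, 3]
j=3: nums[3] = (2+2)%6 = 4 → [0, 2, 2, 4, 8, 0, 2, 3]
j=4: nums[4] = (8+4)%6 = 0 → [0, 2, 2, 4, 0, 0, 2, 3]
j=5: nums[5] = (0+0)%6 = 0 → [0, 2, 2, 4, 0, 0, 2, 3]
j=6: nums[6] = (2+0)%6 = 2 → [0, 2, 2, 4, 0, 0, 2, 3]
j=7: nums[7] = (3+2)%6 = 5 → [0, 2, 2, 4, 0, 0, 2, 5]

[0, 2, 2, 4, 0, 0, 2, 5]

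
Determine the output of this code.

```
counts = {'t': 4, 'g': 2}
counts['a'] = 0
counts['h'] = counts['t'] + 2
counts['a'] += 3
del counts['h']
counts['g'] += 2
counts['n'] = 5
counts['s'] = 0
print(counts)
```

counts['a'] = 0 → {'t': 4, 'g': 2, 'a': 0}
counts['h'] = counts['t']+2 = 6 → {'t': 4, 'g': 2, 'a': 0, 'h': 6}
counts['a'] = 0+3 = 3 → {'t': 4, 'g': 2, 'a': 3, 'h': 6}
del 'h' → {'t': 4, 'g': 2, 'a': 3}
counts['g'] = 2+2 = 4 → {'t': 4, 'g': 4, 'a': 3}
counts['n'] = 5 → {'t': 4, 'g': 4, 'a': 3, 'n': 5}
counts['s'] = 0 → {'t': 4, 'g': 4, 'a': 3, 'n': 5, 's': 0}

{'t': 4, 'g': 4, 'a': 3, 'n': 5, 's': 0}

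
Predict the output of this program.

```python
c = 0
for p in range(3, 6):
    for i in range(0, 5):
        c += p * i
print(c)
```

120

p=3,i=0: c = 0+0 = 0
p=3,i=1: c = 0+3 = 3
p=3,i=2: c = 3+6 = 9
p=3,i=3: c = 9+9 = 18
p=3,i=4: c = 18+12 = 30
p=4,i=0: c = 30+0 = 30
p=4,i=1: c = 30+4 = 34
p=4,i=2: c = 34+8 = 42
p=4,i=3: c = 42+12 = 54
p=4,i=4: c = 54+16 = 70
p=5,i=0: c = 70+0 = 70
p=5,i=1: c = 70+5 = 75
p=5,i=2: c = 75+10 = 85
p=5,i=3: c = 85+15 = 100
p=5,i=4: c = 100+20 = 120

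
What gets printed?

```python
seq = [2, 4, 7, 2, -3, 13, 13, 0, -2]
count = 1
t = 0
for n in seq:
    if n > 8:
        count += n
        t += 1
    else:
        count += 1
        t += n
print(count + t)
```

46

n=2: not >8, count = 1+1 = 2; t=2
n=4: not >8, count = 2+1 = 3; t=6
n=7: not >8, count = 3+1 = 4; t=13
n=2: not >8, count = 4+1 = 5; t=15
n=-3: not >8, count = 5+1 = 6; t=12
n=13: >8, count = 6+13 = 19; t=13
n=13: >8, count = 19+13 = 32; t=14
n=0: not >8, count = 32+1 = 33; t=14
n=-2: not >8, count = 33+1 = 34; t=12
count+t = 34+12 = 46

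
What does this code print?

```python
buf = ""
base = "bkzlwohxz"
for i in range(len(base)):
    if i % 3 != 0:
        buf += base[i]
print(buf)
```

i=0: skip
i=1: add 'k' → 'k'
i=2: add 'z' → 'kz'
i=3: skip
i=4: add 'w' → 'kzw'
i=5: add 'o' → 'kzwo'
i=6: skip
i=7: add 'x' → 'kzwox'
i=8: add 'z' → 'kzwoxz'

kzwoxz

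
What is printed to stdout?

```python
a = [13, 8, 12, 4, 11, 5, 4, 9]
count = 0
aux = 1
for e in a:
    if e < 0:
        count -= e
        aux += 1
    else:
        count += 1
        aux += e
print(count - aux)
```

-59

e=13: not <0, count = 0+1 = 1; aux=14
e=8: not <0, count = 1+1 = 2; aux=22
e=12: not <0, count = 2+1 = 3; aux=34
e=4: not <0, count = 3+1 = 4; aux=38
e=11: not <0, count = 4+1 = 5; aux=49
e=5: not <0, count = 5+1 = 6; aux=54
e=4: not <0, count = 6+1 = 7; aux=58
e=9: not <0, count = 7+1 = 8; aux=67
count-aux = 8-67 = -59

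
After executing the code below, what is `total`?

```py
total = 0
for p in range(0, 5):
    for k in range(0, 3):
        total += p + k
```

p=0,k=0: total = 0+0 = 0
p=0,k=1: total = 0+1 = 1
p=0,k=2: total = 1+2 = 3
p=1,k=0: total = 3+1 = 4
p=1,k=1: total = 4+2 = 6
p=1,k=2: total = 6+3 = 9
p=2,k=0: total = 9+2 = 11
p=2,k=1: total = 11+3 = 14
p=2,k=2: total = 14+4 = 18
p=3,k=0: total = 18+3 = 21
p=3,k=1: total = 21+4 = 25
p=3,k=2: total = 25+5 = 30
p=4,k=0: total = 30+4 = 34
p=4,k=1: total = 34+5 = 39
p=4,k=2: total = 39+6 = 45

45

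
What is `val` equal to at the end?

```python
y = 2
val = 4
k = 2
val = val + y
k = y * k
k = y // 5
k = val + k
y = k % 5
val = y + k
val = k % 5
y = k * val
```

1

val = 4+2 = 6
k = 2*2 = 4
k = 2//5 = 0
k = 6+0 = 6
y = 6%5 = 1
val = 1+6 = 7
val = 6%5 = 1
y = 6*1 = 6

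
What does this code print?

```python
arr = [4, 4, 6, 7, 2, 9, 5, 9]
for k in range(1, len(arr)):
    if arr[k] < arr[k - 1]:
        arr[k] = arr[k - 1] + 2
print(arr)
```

[4, 4, 6, 7, 9, 9, 11, 13]

k=1: 4>=4, unchanged → [4, 4, 6, 7, 2, 9, 5, 9]
k=2: 6>=4, unchanged → [4, 4, 6, 7, 2, 9, 5, 9]
k=3: 7>=6, unchanged → [4, 4, 6, 7, 2, 9, 5, 9]
k=4: 2<7, arr[4] = 7+2 = 9 → [4, 4, 6, 7, 9, 9, 5, 9]
k=5: 9>=9, unchanged → [4, 4, 6, 7, 9, 9, 5, 9]
k=6: 5<9, arr[6] = 9+2 = 11 → [4, 4, 6, 7, 9, 9, 11, 9]
k=7: 9<11, arr[7] = 11+2 = 13 → [4, 4, 6, 7, 9, 9, 11, 13]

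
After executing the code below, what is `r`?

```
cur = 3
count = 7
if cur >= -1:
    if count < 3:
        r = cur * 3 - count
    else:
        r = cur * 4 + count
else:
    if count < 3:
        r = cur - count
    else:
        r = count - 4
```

19

cur=3, count=7
cur >= -1 is True; count < 3 is False
→ r = cur * 4 + count = 19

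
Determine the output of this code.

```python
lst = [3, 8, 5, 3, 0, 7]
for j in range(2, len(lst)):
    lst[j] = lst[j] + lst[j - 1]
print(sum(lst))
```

j=2: lst[2] = 5+8 = 13 → [3, 8, 13, 3, 0, 7]
j=3: lst[3] = 3+13 = 16 → [3, 8, 13, 16, 0, 7]
j=4: lst[4] = 0+16 = 16 → [3, 8, 13, 16, 16, 7]
j=5: lst[5] = 7+16 = 23 → [3, 8, 13, 16, 16, 23]
sum = 79

79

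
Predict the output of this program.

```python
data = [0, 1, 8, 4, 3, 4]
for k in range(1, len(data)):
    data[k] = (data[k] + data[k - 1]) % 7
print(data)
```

[0, 1, 2, 6, 2, 6]

k=1: data[1] = (1+0)%7 = 1 → [0, 1, 8, 4, 3, 4]
k=2: data[2] = (8+1)%7 = 2 → [0, 1, 2, 4, 3, 4]
k=3: data[3] = (4+2)%7 = 6 → [0, 1, 2, 6, 3, 4]
k=4: data[4] = (3+6)%7 = 2 → [0, 1, 2, 6, 2, 4]
k=5: data[5] = (4+2)%7 = 6 → [0, 1, 2, 6, 2, 6]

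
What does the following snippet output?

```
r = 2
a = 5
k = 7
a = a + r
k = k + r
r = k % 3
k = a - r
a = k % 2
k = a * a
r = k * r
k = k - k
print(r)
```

0

a = 5+2 = 7
k = 7+2 = 9
r = 9%3 = 0
k = 7-0 = 7
a = 7%2 = 1
k = 1*1 = 1
r = 1*0 = 0
k = 1-1 = 0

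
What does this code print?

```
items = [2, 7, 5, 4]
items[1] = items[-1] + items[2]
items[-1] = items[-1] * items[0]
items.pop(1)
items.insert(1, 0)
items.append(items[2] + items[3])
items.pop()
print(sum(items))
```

items[1] = items[-1]+items[2] = 4+5 = 9 → [2, 9, 5, 4]
items[-1] = items[-1]*items[0] = 4*2 = 8 → [2, 9, 5, 8]
pop(1) removes 9 → [2, 5, 8]
insert 0 at 1 → [2, 0, 5, 8]
append items[2]+items[3] = 5+8 = 13 → [2, 0, 5, 8, 13]
pop() removes 13 → [2, 0, 5, 8]
sum = 15

15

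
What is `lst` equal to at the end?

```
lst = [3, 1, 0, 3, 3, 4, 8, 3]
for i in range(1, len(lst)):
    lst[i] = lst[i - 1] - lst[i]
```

[3, 2, 2, -1, -4, -8, -16, -19]

i=1: lst[1] = 3-1 = 2 → [3, 2, 0, 3, 3, 4, 8, 3]
i=2: lst[2] = 2-0 = 2 → [3, 2, 2, 3, 3, 4, 8, 3]
i=3: lst[3] = 2-3 = -1 → [3, 2, 2, -1, 3, 4, 8, 3]
i=4: lst[4] = (-1)-3 = -4 → [3, 2, 2, -1, -4, 4, 8, 3]
i=5: lst[5] = (-4)-4 = -8 → [3, 2, 2, -1, -4, -8, 8, 3]
i=6: lst[6] = (-8)-8 = -16 → [3, 2, 2, -1, -4, -8, -16, 3]
i=7: lst[7] = (-16)-3 = -19 → [3, 2, 2, -1, -4, -8, -16, -19]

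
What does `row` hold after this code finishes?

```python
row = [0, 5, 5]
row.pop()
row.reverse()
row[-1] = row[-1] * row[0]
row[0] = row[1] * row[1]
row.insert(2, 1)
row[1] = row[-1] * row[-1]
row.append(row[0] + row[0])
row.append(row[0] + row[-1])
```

pop() removes 5 → [0, 5]
reverse → [5, 0]
row[-1] = row[-1]*row[0] = 0*5 = 0 → [5, 0]
row[0] = row[1]*row[1] = 0*0 = 0 → [0, 0]
insert 1 at 2 → [0, 0, 1]
row[1] = row[-1]*row[-1] = 1*1 = 1 → [0, 1, 1]
append row[0]+row[0] = 0+0 = 0 → [0, 1, 1, 0]
append row[0]+row[-1] = 0+0 = 0 → [0, 1, 1, 0, 0]

[0, 1, 1, 0, 0]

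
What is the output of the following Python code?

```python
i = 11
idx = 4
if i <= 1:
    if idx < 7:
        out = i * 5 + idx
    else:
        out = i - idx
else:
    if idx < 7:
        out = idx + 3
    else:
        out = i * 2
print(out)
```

i=11, idx=4
i <= 1 is False; idx < 7 is True
→ out = idx + 3 = 7

7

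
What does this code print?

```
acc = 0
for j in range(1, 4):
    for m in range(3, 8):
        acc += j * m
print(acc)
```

j=1,m=3: acc = 0+3 = 3
j=1,m=4: acc = 3+4 = 7
j=1,m=5: acc = 7+5 = 12
j=1,m=6: acc = 12+6 = 18
j=1,m=7: acc = 18+7 = 25
j=2,m=3: acc = 25+6 = 31
j=2,m=4: acc = 31+8 = 39
j=2,m=5: acc = 39+10 = 49
j=2,m=6: acc = 49+12 = 61
j=2,m=7: acc = 61+14 = 75
j=3,m=3: acc = 75+9 = 84
j=3,m=4: acc = 84+12 = 96
j=3,m=5: acc = 96+15 = 111
j=3,m=6: acc = 111+18 = 129
j=3,m=7: acc = 129+21 = 150

150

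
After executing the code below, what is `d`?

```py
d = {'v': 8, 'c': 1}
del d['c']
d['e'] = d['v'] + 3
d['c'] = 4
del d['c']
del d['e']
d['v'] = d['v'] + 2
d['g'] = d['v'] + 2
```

del 'c' → {'v': 8}
d['e'] = d['v']+3 = 11 → {'v': 8, 'e': 11}
d['c'] = 4 → {'v': 8, 'e': 11, 'c': 4}
del 'c' → {'v': 8, 'e': 11}
del 'e' → {'v': 8}
d['v'] = d['v']+2 = 10 → {'v': 10}
d['g'] = d['v']+2 = 12 → {'v': 10, 'g': 12}

{'v': 10, 'g': 12}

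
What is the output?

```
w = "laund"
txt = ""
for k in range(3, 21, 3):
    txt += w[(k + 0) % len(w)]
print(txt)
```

k=3: add w[3]='n' → 'n'
k=6: add w[1]='a' → 'na'
k=9: add w[4]='d' → 'nad'
k=12: add w[2]='u' → 'nadu'
k=15: add w[0]='l' → 'nadul'
k=18: add w[3]='n' → 'naduln'

naduln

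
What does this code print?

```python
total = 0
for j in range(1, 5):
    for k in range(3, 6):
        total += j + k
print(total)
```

78

j=1,k=3: total = 0+4 = 4
j=1,k=4: total = 4+5 = 9
j=1,k=5: total = 9+6 = 15
j=2,k=3: total = 15+5 = 20
j=2,k=4: total = 20+6 = 26
j=2,k=5: total = 26+7 = 33
j=3,k=3: total = 33+6 = 39
j=3,k=4: total = 39+7 = 46
j=3,k=5: total = 46+8 = 54
j=4,k=3: total = 54+7 = 61
j=4,k=4: total = 61+8 = 69
j=4,k=5: total = 69+9 = 78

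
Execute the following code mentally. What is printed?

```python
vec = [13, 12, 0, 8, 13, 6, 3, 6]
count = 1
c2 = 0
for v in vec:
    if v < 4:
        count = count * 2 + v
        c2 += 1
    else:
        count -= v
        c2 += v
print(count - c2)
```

-213

v=13: not <4, count = 1-13 = -12; c2=13
v=12: not <4, count = (-12)-12 = -24; c2=25
v=0: <4, count = (-24)*2+0 = -48; c2=26
v=8: not <4, count = (-48)-8 = -56; c2=34
v=13: not <4, count = (-56)-13 = -69; c2=47
v=6: not <4, count = (-69)-6 = -75; c2=53
v=3: <4, count = (-75)*2+3 = -147; c2=54
v=6: not <4, count = (-147)-6 = -153; c2=60
count-c2 = (-153)-60 = -213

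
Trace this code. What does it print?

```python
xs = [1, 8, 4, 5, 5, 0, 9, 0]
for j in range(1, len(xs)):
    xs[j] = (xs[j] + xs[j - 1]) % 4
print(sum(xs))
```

11

j=1: xs[1] = (8+1)%4 = 1 → [1, 1, 4, 5, 5, 0, 9, 0]
j=2: xs[2] = (4+1)%4 = 1 → [1, 1, 1, 5, 5, 0, 9, 0]
j=3: xs[3] = (5+1)%4 = 2 → [1, 1, 1, 2, 5, 0, 9, 0]
j=4: xs[4] = (5+2)%4 = 3 → [1, 1, 1, 2, 3, 0, 9, 0]
j=5: xs[5] = (0+3)%4 = 3 → [1, 1, 1, 2, 3, 3, 9, 0]
j=6: xs[6] = (9+3)%4 = 0 → [1, 1, 1, 2, 3, 3, 0, 0]
j=7: xs[7] = (0+0)%4 = 0 → [1, 1, 1, 2, 3, 3, 0, 0]
sum = 11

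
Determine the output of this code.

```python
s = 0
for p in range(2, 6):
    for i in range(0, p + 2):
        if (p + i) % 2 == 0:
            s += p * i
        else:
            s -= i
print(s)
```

54

p=2,i=0: even sum, s = 0+0 = 0
p=2,i=1: odd sum, s = 0-1 = -1
p=2,i=2: even sum, s = (-1)+4 = 3
p=2,i=3: odd sum, s = 3-3 = 0
p=3,i=0: odd sum, s = 0-0 = 0
p=3,i=1: even sum, s = 0+3 = 3
p=3,i=2: odd sum, s = 3-2 = 1
p=3,i=3: even sum, s = 1+9 = 10
p=3,i=4: odd sum, s = 10-4 = 6
p=4,i=0: even sum, s = 6+0 = 6
p=4,i=1: odd sum, s = 6-1 = 5
p=4,i=2: even sum, s = 5+8 = 13
p=4,i=3: odd sum, s = 13-3 = 10
p=4,i=4: even sum, s = 10+16 = 26
p=4,i=5: odd sum, s = 26-5 = 21
p=5,i=0: odd sum, s = 21-0 = 21
p=5,i=1: even sum, s = 21+5 = 26
p=5,i=2: odd sum, s = 26-2 = 24
p=5,i=3: even sum, s = 24+15 = 39
p=5,i=4: odd sum, s = 39-4 = 35
p=5,i=5: even sum, s = 35+25 = 60
p=5,i=6: odd sum, s = 60-6 = 54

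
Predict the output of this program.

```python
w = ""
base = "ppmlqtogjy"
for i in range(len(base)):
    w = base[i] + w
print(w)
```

yjgotqlmpp

i=0: prepend 'p' → 'p'
i=1: prepend 'p' → 'pp'
i=2: prepend 'm' → 'mpp'
i=3: prepend 'l' → 'lmpp'
i=4: prepend 'q' → 'qlmpp'
i=5: prepend 't' → 'tqlmpp'
i=6: prepend 'o' → 'otqlmpp'
i=7: prepend 'g' → 'gotqlmpp'
i=8: prepend 'j' → 'jgotqlmpp'
i=9: prepend 'y' → 'yjgotqlmpp'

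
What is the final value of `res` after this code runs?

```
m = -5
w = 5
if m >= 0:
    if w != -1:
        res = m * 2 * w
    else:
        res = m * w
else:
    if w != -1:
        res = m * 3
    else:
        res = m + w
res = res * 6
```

-90

m=-5, w=5
m >= 0 is False; w != -1 is True
→ res = m * 3 = -15
res = (-15)*6 = -90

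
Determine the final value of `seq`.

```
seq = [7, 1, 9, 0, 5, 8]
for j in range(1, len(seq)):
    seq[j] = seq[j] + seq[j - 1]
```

[7, 8, 17, 17, 22, 30]

j=1: seq[1] = 1+7 = 8 → [7, 8, 9, 0, 5, 8]
j=2: seq[2] = 9+8 = 17 → [7, 8, 17, 0, 5, 8]
j=3: seq[3] = 0+17 = 17 → [7, 8, 17, 17, 5, 8]
j=4: seq[4] = 5+17 = 22 → [7, 8, 17, 17, 22, 8]
j=5: seq[5] = 8+22 = 30 → [7, 8, 17, 17, 22, 30]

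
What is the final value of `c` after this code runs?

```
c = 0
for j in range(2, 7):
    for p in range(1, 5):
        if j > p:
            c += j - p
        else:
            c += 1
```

j=2,p=1: 2>1, c = 0+1 = 1
j=2,p=2: not 2>2, c = 1+1 = 2
j=2,p=3: not 2>3, c = 2+1 = 3
j=2,p=4: not 2>4, c = 3+1 = 4
j=3,p=1: 3>1, c = 4+2 = 6
j=3,p=2: 3>2, c = 6+1 = 7
j=3,p=3: not 3>3, c = 7+1 = 8
j=3,p=4: not 3>4, c = 8+1 = 9
j=4,p=1: 4>1, c = 9+3 = 12
j=4,p=2: 4>2, c = 12+2 = 14
j=4,p=3: 4>3, c = 14+1 = 15
j=4,p=4: not 4>4, c = 15+1 = 16
j=5,p=1: 5>1, c = 16+4 = 20
j=5,p=2: 5>2, c = 20+3 = 23
j=5,p=3: 5>3, c = 23+2 = 25
j=5,p=4: 5>4, c = 25+1 = 26
j=6,p=1: 6>1, c = 26+5 = 31
j=6,p=2: 6>2, c = 31+4 = 35
j=6,p=3: 6>3, c = 35+3 = 38
j=6,p=4: 6>4, c = 38+2 = 40

40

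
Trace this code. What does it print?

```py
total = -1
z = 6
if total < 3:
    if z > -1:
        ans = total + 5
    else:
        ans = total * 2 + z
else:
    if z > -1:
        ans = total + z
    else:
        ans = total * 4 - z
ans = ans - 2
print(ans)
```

2

total=-1, z=6
total < 3 is True; z > -1 is True
→ ans = total + 5 = 4
ans = 4-2 = 2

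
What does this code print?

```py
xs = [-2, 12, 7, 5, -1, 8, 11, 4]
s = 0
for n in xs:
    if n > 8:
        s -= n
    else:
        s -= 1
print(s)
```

n=-2: not >8, s = 0-1 = -1
n=12: >8, s = (-1)-12 = -13
n=7: not >8, s = (-13)-1 = -14
n=5: not >8, s = (-14)-1 = -15
n=-1: not >8, s = (-15)-1 = -16
n=8: not >8, s = (-16)-1 = -17
n=11: >8, s = (-17)-11 = -28
n=4: not >8, s = (-28)-1 = -29

-29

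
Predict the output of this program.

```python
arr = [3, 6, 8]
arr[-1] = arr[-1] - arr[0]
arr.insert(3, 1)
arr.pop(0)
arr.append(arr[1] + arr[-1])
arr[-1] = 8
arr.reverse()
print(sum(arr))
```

20

arr[-1] = arr[-1]-arr[0] = 8-3 = 5 → [3, 6, 5]
insert 1 at 3 → [3, 6, 5, 1]
pop(0) removes 3 → [6, 5, 1]
append arr[1]+arr[-1] = 5+1 = 6 → [6, 5, 1, 6]
arr[-1] = 8 → [6, 5, 1, 8]
reverse → [8, 1, 5, 6]
sum = 20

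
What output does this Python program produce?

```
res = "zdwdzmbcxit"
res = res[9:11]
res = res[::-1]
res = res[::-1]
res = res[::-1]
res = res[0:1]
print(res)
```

t

slice [9:11] → 'it'
reverse → 'ti'
reverse → 'it'
reverse → 'ti'
slice [0:1] → 't'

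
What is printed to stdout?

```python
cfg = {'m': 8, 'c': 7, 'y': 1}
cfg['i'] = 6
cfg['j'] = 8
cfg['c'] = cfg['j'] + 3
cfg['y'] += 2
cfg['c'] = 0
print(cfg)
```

{'m': 8, 'c': 0, 'y': 3, 'i': 6, 'j': 8}

cfg['i'] = 6 → {'m': 8, 'c': 7, 'y': 1, 'i': 6}
cfg['j'] = 8 → {'m': 8, 'c': 7, 'y': 1, 'i': 6, 'j': 8}
cfg['c'] = cfg['j']+3 = 11 → {'m': 8, 'c': 11, 'y': 1, 'i': 6, 'j': 8}
cfg['y'] = 1+2 = 3 → {'m': 8, 'c': 11, 'y': 3, 'i': 6, 'j': 8}
cfg['c'] = 0 → {'m': 8, 'c': 0, 'y': 3, 'i': 6, 'j': 8}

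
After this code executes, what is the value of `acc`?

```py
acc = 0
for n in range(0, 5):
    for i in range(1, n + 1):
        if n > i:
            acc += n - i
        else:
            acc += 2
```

n=1,i=1: not 1>1, acc = 0+2 = 2
n=2,i=1: 2>1, acc = 2+1 = 3
n=2,i=2: not 2>2, acc = 3+2 = 5
n=3,i=1: 3>1, acc = 5+2 = 7
n=3,i=2: 3>2, acc = 7+1 = 8
n=3,i=3: not 3>3, acc = 8+2 = 10
n=4,i=1: 4>1, acc = 10+3 = 13
n=4,i=2: 4>2, acc = 13+2 = 15
n=4,i=3: 4>3, acc = 15+1 = 16
n=4,i=4: not 4>4, acc = 16+2 = 18

18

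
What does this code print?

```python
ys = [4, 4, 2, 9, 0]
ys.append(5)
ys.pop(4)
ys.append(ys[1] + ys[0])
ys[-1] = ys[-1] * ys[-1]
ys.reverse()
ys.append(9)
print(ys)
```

append 5 → [4, 4, 2, 9, 0, 5]
pop(4) removes 0 → [4, 4, 2, 9, 5]
append ys[1]+ys[0] = 4+4 = 8 → [4, 4, 2, 9, 5, 8]
ys[-1] = ys[-1]*ys[-1] = 8*8 = 64 → [4, 4, 2, 9, 5, 64]
reverse → [64, 5, 9, 2, 4, 4]
append 9 → [64, 5, 9, 2, 4, 4, 9]

[64, 5, 9, 2, 4, 4, 9]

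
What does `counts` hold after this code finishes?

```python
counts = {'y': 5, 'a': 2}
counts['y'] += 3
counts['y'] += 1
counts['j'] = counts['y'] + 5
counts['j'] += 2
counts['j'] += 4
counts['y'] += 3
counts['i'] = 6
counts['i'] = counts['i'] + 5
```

counts['y'] = 5+3 = 8 → {'y': 8, 'a': 2}
counts['y'] = 8+1 = 9 → {'y': 9, 'a': 2}
counts['j'] = counts['y']+5 = 14 → {'y': 9, 'a': 2, 'j': 14}
counts['j'] = 14+2 = 16 → {'y': 9, 'a': 2, 'j': 16}
counts['j'] = 16+4 = 20 → {'y': 9, 'a': 2, 'j': 20}
counts['y'] = 9+3 = 12 → {'y': 12, 'a': 2, 'j': 20}
counts['i'] = 6 → {'y': 12, 'a': 2, 'j': 20, 'i': 6}
counts['i'] = counts['i']+5 = 11 → {'y': 12, 'a': 2, 'j': 20, 'i': 11}

{'y': 12, 'a': 2, 'j': 20, 'i': 11}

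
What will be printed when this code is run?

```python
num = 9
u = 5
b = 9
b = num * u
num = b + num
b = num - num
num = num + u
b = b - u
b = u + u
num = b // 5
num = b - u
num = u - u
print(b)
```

b = 9*5 = 45
num = 45+9 = 54
b = 54-54 = 0
num = 54+5 = 59
b = 0-5 = -5
b = 5+5 = 10
num = 10//5 = 2
num = 10-5 = 5
num = 5-5 = 0

10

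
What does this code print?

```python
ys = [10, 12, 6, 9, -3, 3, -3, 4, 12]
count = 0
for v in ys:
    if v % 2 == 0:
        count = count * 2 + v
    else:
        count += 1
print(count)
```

v=10: even, count = 0*2+10 = 10
v=12: even, count = 10*2+12 = 32
v=6: even, count = 32*2+6 = 70
v=9: not even, count = 70+1 = 71
v=-3: not even, count = 71+1 = 72
v=3: not even, count = 72+1 = 73
v=-3: not even, count = 73+1 = 74
v=4: even, count = 74*2+4 = 152
v=12: even, count = 152*2+12 = 316

316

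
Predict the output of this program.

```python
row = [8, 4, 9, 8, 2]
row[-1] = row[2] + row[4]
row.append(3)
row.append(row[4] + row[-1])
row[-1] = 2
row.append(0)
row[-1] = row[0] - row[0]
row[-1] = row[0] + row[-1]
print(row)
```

row[-1] = row[2]+row[4] = 9+2 = 11 → [8, 4, 9, 8, 11]
append 3 → [8, 4, 9, 8, 11, 3]
append row[4]+row[-1] = 11+3 = 14 → [8, 4, 9, 8, 11, 3, 14]
row[-1] = 2 → [8, 4, 9, 8, 11, 3, 2]
append 0 → [8, 4, 9, 8, 11, 3, 2, 0]
row[-1] = row[0]-row[0] = 8-8 = 0 → [8, 4, 9, 8, 11, 3, 2, 0]
row[-1] = row[0]+row[-1] = 8+0 = 8 → [8, 4, 9, 8, 11, 3, 2, 8]

[8, 4, 9, 8, 11, 3, 2, 8]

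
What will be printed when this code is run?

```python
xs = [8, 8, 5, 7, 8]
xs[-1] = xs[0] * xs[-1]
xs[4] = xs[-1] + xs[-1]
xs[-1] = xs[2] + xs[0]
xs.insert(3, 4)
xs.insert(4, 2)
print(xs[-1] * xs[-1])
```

169

xs[-1] = xs[0]*xs[-1] = 8*8 = 64 → [8, 8, 5, 7, 64]
xs[4] = xs[-1]+xs[-1] = 64+64 = 128 → [8, 8, 5, 7, 128]
xs[-1] = xs[2]+xs[0] = 5+8 = 13 → [8, 8, 5, 7, 13]
insert 4 at 3 → [8, 8, 5, 4, 7, 13]
insert 2 at 4 → [8, 8, 5, 4, 2, 7, 13]
xs[-1]*xs[-1] = 13*13 = 169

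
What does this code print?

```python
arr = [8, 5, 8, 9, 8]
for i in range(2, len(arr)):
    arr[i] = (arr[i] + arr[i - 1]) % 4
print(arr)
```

i=2: arr[2] = (8+5)%4 = 1 → [8, 5, 1, 9, 8]
i=3: arr[3] = (9+1)%4 = 2 → [8, 5, 1, 2, 8]
i=4: arr[4] = (8+2)%4 = 2 → [8, 5, 1, 2, 2]

[8, 5, 1, 2, 2]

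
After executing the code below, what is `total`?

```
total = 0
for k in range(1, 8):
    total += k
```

28

k=1: total = 0+1 = 1
k=2: total = 1+2 = 3
k=3: total = 3+3 = 6
k=4: total = 6+4 = 10
k=5: total = 10+5 = 15
k=6: total = 15+6 = 21
k=7: total = 21+7 = 28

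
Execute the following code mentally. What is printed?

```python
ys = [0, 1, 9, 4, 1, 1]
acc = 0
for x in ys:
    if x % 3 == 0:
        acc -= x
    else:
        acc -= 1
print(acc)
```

-13

x=0: %3==0, acc = 0-0 = 0
x=1: not %3==0, acc = 0-1 = -1
x=9: %3==0, acc = (-1)-9 = -10
x=4: not %3==0, acc = (-10)-1 = -11
x=1: not %3==0, acc = (-11)-1 = -12
x=1: not %3==0, acc = (-12)-1 = -13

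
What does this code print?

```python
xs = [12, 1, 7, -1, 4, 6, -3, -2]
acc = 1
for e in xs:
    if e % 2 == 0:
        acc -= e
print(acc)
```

-19

e=12: even, acc = 1-12 = -11
e=1: not even
e=7: not even
e=-1: not even
e=4: even, acc = (-11)-4 = -15
e=6: even, acc = (-15)-6 = -21
e=-3: not even
e=-2: even, acc = (-21)-(-2) = -19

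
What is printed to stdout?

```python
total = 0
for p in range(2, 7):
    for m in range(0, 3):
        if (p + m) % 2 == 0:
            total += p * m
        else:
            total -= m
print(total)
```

p=2,m=0: even sum, total = 0+0 = 0
p=2,m=1: odd sum, total = 0-1 = -1
p=2,m=2: even sum, total = (-1)+4 = 3
p=3,m=0: odd sum, total = 3-0 = 3
p=3,m=1: even sum, total = 3+3 = 6
p=3,m=2: odd sum, total = 6-2 = 4
p=4,m=0: even sum, total = 4+0 = 4
p=4,m=1: odd sum, total = 4-1 = 3
p=4,m=2: even sum, total = 3+8 = 11
p=5,m=0: odd sum, total = 11-0 = 11
p=5,m=1: even sum, total = 11+5 = 16
p=5,m=2: odd sum, total = 16-2 = 14
p=6,m=0: even sum, total = 14+0 = 14
p=6,m=1: odd sum, total = 14-1 = 13
p=6,m=2: even sum, total = 13+12 = 25

25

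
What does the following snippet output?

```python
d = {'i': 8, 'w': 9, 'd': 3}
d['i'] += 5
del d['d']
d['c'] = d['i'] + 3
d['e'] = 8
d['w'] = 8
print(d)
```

d['i'] = 8+5 = 13 → {'i': 13, 'w': 9, 'd': 3}
del 'd' → {'i': 13, 'w': 9}
d['c'] = d['i']+3 = 16 → {'i': 13, 'w': 9, 'c': 16}
d['e'] = 8 → {'i': 13, 'w': 9, 'c': 16, 'e': 8}
d['w'] = 8 → {'i': 13, 'w': 8, 'c': 16, 'e': 8}

{'i': 13, 'w': 8, 'c': 16, 'e': 8}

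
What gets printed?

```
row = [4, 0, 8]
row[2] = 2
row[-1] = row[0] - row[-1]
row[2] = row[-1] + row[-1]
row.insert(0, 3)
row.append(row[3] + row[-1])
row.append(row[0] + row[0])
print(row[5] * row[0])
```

row[2] = 2 → [4, 0, 2]
row[-1] = row[0]-row[-1] = 4-2 = 2 → [4, 0, 2]
row[2] = row[-1]+row[-1] = 2+2 = 4 → [4, 0, 4]
insert 3 at 0 → [3, 4, 0, 4]
append row[3]+row[-1] = 4+4 = 8 → [3, 4, 0, 4, 8]
append row[0]+row[0] = 3+3 = 6 → [3, 4, 0, 4, 8, 6]
row[5]*row[0] = 6*3 = 18

18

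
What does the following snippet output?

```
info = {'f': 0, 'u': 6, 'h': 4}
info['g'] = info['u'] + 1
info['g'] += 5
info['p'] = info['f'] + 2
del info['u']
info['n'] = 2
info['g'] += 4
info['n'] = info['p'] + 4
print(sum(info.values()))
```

28

info['g'] = info['u']+1 = 7 → {'f': 0, 'u': 6, 'h': 4, 'g': 7}
info['g'] = 7+5 = 12 → {'f': 0, 'u': 6, 'h': 4, 'g': 12}
info['p'] = info['f']+2 = 2 → {'f': 0, 'u': 6, 'h': 4, 'g': 12, 'p': 2}
del 'u' → {'f': 0, 'h': 4, 'g': 12, 'p': 2}
info['n'] = 2 → {'f': 0, 'h': 4, 'g': 12, 'p': 2, 'n': 2}
info['g'] = 12+4 = 16 → {'f': 0, 'h': 4, 'g': 16, 'p': 2, 'n': 2}
info['n'] = info['p']+4 = 6 → {'f': 0, 'h': 4, 'g': 16, 'p': 2, 'n': 6}
sum of values = 28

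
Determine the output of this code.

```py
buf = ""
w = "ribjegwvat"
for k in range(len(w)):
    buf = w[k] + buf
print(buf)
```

k=0: prepend 'r' → 'r'
k=1: prepend 'i' → 'ir'
k=2: prepend 'b' → 'bir'
k=3: prepend 'j' → 'jbir'
k=4: prepend 'e' → 'ejbir'
k=5: prepend 'g' → 'gejbir'
k=6: prepend 'w' → 'wgejbir'
k=7: prepend 'v' → 'vwgejbir'
k=8: prepend 'a' → 'avwgejbir'
k=9: prepend 't' → 'tavwgejbir'

tavwgejbir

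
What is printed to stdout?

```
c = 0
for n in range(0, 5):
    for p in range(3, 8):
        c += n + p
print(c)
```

n=0,p=3: c = 0+3 = 3
n=0,p=4: c = 3+4 = 7
n=0,p=5: c = 7+5 = 12
n=0,p=6: c = 12+6 = 18
n=0,p=7: c = 18+7 = 25
n=1,p=3: c = 25+4 = 29
n=1,p=4: c = 29+5 = 34
n=1,p=5: c = 34+6 = 40
n=1,p=6: c = 40+7 = 47
n=1,p=7: c = 47+8 = 55
n=2,p=3: c = 55+5 = 60
n=2,p=4: c = 60+6 = 66
n=2,p=5: c = 66+7 = 73
n=2,p=6: c = 73+8 = 81
n=2,p=7: c = 81+9 = 90
n=3,p=3: c = 90+6 = 96
n=3,p=4: c = 96+7 = 103
n=3,p=5: c = 103+8 = 111
n=3,p=6: c = 111+9 = 120
n=3,p=7: c = 120+10 = 130
n=4,p=3: c = 130+7 = 137
n=4,p=4: c = 137+8 = 145
n=4,p=5: c = 145+9 = 154
n=4,p=6: c = 154+10 = 164
n=4,p=7: c = 164+11 = 175

175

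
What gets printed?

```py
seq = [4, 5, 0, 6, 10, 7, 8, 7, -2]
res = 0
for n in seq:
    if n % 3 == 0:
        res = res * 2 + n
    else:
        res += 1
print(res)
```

19

n=4: not %3==0, res = 0+1 = 1
n=5: not %3==0, res = 1+1 = 2
n=0: %3==0, res = 2*2+0 = 4
n=6: %3==0, res = 4*2+6 = 14
n=10: not %3==0, res = 14+1 = 15
n=7: not %3==0, res = 15+1 = 16
n=8: not %3==0, res = 16+1 = 17
n=7: not %3==0, res = 17+1 = 18
n=-2: not %3==0, res = 18+1 = 19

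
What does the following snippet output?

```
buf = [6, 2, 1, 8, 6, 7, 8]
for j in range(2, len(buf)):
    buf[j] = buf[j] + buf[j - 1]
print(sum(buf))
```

95

j=2: buf[2] = 1+2 = 3 → [6, 2, 3, 8, 6, 7, 8]
j=3: buf[3] = 8+3 = 11 → [6, 2, 3, 11, 6, 7, 8]
j=4: buf[4] = 6+11 = 17 → [6, 2, 3, 11, 17, 7, 8]
j=5: buf[5] = 7+17 = 24 → [6, 2, 3, 11, 17, 24, 8]
j=6: buf[6] = 8+24 = 32 → [6, 2, 3, 11, 17, 24, 32]
sum = 95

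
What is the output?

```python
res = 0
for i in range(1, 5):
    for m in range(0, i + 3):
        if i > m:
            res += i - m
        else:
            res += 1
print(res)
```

i=1,m=0: 1>0, res = 0+1 = 1
i=1,m=1: not 1>1, res = 1+1 = 2
i=1,m=2: not 1>2, res = 2+1 = 3
i=1,m=3: not 1>3, res = 3+1 = 4
i=2,m=0: 2>0, res = 4+2 = 6
i=2,m=1: 2>1, res = 6+1 = 7
i=2,m=2: not 2>2, res = 7+1 = 8
i=2,m=3: not 2>3, res = 8+1 = 9
i=2,m=4: not 2>4, res = 9+1 = 10
i=3,m=0: 3>0, res = 10+3 = 13
i=3,m=1: 3>1, res = 13+2 = 15
i=3,m=2: 3>2, res = 15+1 = 16
i=3,m=3: not 3>3, res = 16+1 = 17
i=3,m=4: not 3>4, res = 17+1 = 18
i=3,m=5: not 3>5, res = 18+1 = 19
i=4,m=0: 4>0, res = 19+4 = 23
i=4,m=1: 4>1, res = 23+3 = 26
i=4,m=2: 4>2, res = 26+2 = 28
i=4,m=3: 4>3, res = 28+1 = 29
i=4,m=4: not 4>4, res = 29+1 = 30
i=4,m=5: not 4>5, res = 30+1 = 31
i=4,m=6: not 4>6, res = 31+1 = 32

32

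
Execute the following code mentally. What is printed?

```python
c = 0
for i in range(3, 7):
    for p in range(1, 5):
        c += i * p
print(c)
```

i=3,p=1: c = 0+3 = 3
i=3,p=2: c = 3+6 = 9
i=3,p=3: c = 9+9 = 18
i=3,p=4: c = 18+12 = 30
i=4,p=1: c = 30+4 = 34
i=4,p=2: c = 34+8 = 42
i=4,p=3: c = 42+12 = 54
i=4,p=4: c = 54+16 = 70
i=5,p=1: c = 70+5 = 75
i=5,p=2: c = 75+10 = 85
i=5,p=3: c = 85+15 = 100
i=5,p=4: c = 100+20 = 120
i=6,p=1: c = 120+6 = 126
i=6,p=2: c = 126+12 = 138
i=6,p=3: c = 138+18 = 156
i=6,p=4: c = 156+24 = 180

180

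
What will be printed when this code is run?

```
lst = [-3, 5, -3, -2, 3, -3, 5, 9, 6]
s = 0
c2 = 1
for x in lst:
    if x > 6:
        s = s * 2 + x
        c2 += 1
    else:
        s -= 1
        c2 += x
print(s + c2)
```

4

x=-3: not >6, s = 0-1 = -1; c2=-2
x=5: not >6, s = (-1)-1 = -2; c2=3
x=-3: not >6, s = (-2)-1 = -3; c2=0
x=-2: not >6, s = (-3)-1 = -4; c2=-2
x=3: not >6, s = (-4)-1 = -5; c2=1
x=-3: not >6, s = (-5)-1 = -6; c2=-2
x=5: not >6, s = (-6)-1 = -7; c2=3
x=9: >6, s = (-7)*2+9 = -5; c2=4
x=6: not >6, s = (-5)-1 = -6; c2=10
s+c2 = (-6)+10 = 4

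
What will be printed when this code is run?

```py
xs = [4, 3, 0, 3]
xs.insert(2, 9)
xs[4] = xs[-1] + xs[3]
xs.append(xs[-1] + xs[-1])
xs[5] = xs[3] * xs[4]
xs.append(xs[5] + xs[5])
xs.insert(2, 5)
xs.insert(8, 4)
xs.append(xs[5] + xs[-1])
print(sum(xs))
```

35

insert 9 at 2 → [4, 3, 9, 0, 3]
xs[4] = xs[-1]+xs[3] = 3+0 = 3 → [4, 3, 9, 0, 3]
append xs[-1]+xs[-1] = 3+3 = 6 → [4, 3, 9, 0, 3, 6]
xs[5] = xs[3]*xs[4] = 0*3 = 0 → [4, 3, 9, 0, 3, 0]
append xs[5]+xs[5] = 0+0 = 0 → [4, 3, 9, 0, 3, 0, 0]
insert 5 at 2 → [4, 3, 5, 9, 0, 3, 0, 0]
insert 4 at 8 → [4, 3, 5, 9, 0, 3, 0, 0, 4]
append xs[5]+xs[-1] = 3+4 = 7 → [4, 3, 5, 9, 0, 3, 0, 0, 4, 7]
sum = 35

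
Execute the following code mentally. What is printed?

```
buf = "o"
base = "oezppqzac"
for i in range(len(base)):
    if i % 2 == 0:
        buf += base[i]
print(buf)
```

i=0: add 'o' → 'oo'
i=1: skip
i=2: add 'z' → 'ooz'
i=3: skip
i=4: add 'p' → 'oozp'
i=5: skip
i=6: add 'z' → 'oozpz'
i=7: skip
i=8: add 'c' → 'oozpzc'

oozpzc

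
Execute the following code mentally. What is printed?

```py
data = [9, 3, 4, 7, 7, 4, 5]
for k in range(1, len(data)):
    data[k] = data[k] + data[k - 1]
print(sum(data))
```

163

k=1: data[1] = 3+9 = 12 → [9, 12, 4, 7, 7, 4, 5]
k=2: data[2] = 4+12 = 16 → [9, 12, 16, 7, 7, 4, 5]
k=3: data[3] = 7+16 = 23 → [9, 12, 16, 23, 7, 4, 5]
k=4: data[4] = 7+23 = 30 → [9, 12, 16, 23, 30, 4, 5]
k=5: data[5] = 4+30 = 34 → [9, 12, 16, 23, 30, 34, 5]
k=6: data[6] = 5+34 = 39 → [9, 12, 16, 23, 30, 34, 39]
sum = 163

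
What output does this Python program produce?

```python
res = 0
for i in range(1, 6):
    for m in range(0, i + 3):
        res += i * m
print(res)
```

i=1,m=0: res = 0+0 = 0
i=1,m=1: res = 0+1 = 1
i=1,m=2: res = 1+2 = 3
i=1,m=3: res = 3+3 = 6
i=2,m=0: res = 6+0 = 6
i=2,m=1: res = 6+2 = 8
i=2,m=2: res = 8+4 = 12
i=2,m=3: res = 12+6 = 18
i=2,m=4: res = 18+8 = 26
i=3,m=0: res = 26+0 = 26
i=3,m=1: res = 26+3 = 29
i=3,m=2: res = 29+6 = 35
i=3,m=3: res = 35+9 = 44
i=3,m=4: res = 44+12 = 56
i=3,m=5: res = 56+15 = 71
i=4,m=0: res = 71+0 = 71
i=4,m=1: res = 71+4 = 75
i=4,m=2: res = 75+8 = 83
i=4,m=3: res = 83+12 = 95
i=4,m=4: res = 95+16 = 111
i=4,m=5: res = 111+20 = 131
i=4,m=6: res = 131+24 = 155
i=5,m=0: res = 155+0 = 155
i=5,m=1: res = 155+5 = 160
i=5,m=2: res = 160+10 = 170
i=5,m=3: res = 170+15 = 185
i=5,m=4: res = 185+20 = 205
i=5,m=5: res = 205+25 = 230
i=5,m=6: res = 230+30 = 260
i=5,m=7: res = 260+35 = 295

295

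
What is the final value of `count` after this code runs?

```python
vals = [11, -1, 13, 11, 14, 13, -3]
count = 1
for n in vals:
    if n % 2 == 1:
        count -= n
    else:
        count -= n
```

-57

n=11: odd, count = 1-11 = -10
n=-1: odd, count = (-10)-(-1) = -9
n=13: odd, count = (-9)-13 = -22
n=11: odd, count = (-22)-11 = -33
n=14: not odd, count = (-33)-14 = -47
n=13: odd, count = (-47)-13 = -60
n=-3: odd, count = (-60)-(-3) = -57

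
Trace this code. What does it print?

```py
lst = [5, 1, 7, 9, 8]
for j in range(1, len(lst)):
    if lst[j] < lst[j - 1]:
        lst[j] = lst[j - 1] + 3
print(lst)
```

[5, 8, 11, 14, 17]

j=1: 1<5, lst[1] = 5+3 = 8 → [5, 8, 7, 9, 8]
j=2: 7<8, lst[2] = 8+3 = 11 → [5, 8, 11, 9, 8]
j=3: 9<11, lst[3] = 11+3 = 14 → [5, 8, 11, 14, 8]
j=4: 8<14, lst[4] = 14+3 = 17 → [5, 8, 11, 14, 17]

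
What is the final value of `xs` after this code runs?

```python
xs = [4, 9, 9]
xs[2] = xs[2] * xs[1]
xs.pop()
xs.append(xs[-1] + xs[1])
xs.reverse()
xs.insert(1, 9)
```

xs[2] = xs[2]*xs[1] = 9*9 = 81 → [4, 9, 81]
pop() removes 81 → [4, 9]
append xs[-1]+xs[1] = 9+9 = 18 → [4, 9, 18]
reverse → [18, 9, 4]
insert 9 at 1 → [18, 9, 9, 4]

[18, 9, 9, 4]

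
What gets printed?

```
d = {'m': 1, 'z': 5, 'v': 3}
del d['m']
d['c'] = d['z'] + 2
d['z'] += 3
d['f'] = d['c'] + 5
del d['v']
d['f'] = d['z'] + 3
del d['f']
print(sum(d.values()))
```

del 'm' → {'z': 5, 'v': 3}
d['c'] = d['z']+2 = 7 → {'z': 5, 'v': 3, 'c': 7}
d['z'] = 5+3 = 8 → {'z': 8, 'v': 3, 'c': 7}
d['f'] = d['c']+5 = 12 → {'z': 8, 'v': 3, 'c': 7, 'f': 12}
del 'v' → {'z': 8, 'c': 7, 'f': 12}
d['f'] = d['z']+3 = 11 → {'z': 8, 'c': 7, 'f': 11}
del 'f' → {'z': 8, 'c': 7}
sum of values = 15

15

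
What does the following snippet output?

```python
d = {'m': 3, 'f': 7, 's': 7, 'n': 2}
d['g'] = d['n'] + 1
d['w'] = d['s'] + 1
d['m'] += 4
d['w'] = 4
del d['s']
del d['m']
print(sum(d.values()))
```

16

d['g'] = d['n']+1 = 3 → {'m': 3, 'f': 7, 's': 7, 'n': 2, 'g': 3}
d['w'] = d['s']+1 = 8 → {'m': 3, 'f': 7, 's': 7, 'n': 2, 'g': 3, 'w': 8}
d['m'] = 3+4 = 7 → {'m': 7, 'f': 7, 's': 7, 'n': 2, 'g': 3, 'w': 8}
d['w'] = 4 → {'m': 7, 'f': 7, 's': 7, 'n': 2, 'g': 3, 'w': 4}
del 's' → {'m': 7, 'f': 7, 'n': 2, 'g': 3, 'w': 4}
del 'm' → {'f': 7, 'n': 2, 'g': 3, 'w': 4}
sum of values = 16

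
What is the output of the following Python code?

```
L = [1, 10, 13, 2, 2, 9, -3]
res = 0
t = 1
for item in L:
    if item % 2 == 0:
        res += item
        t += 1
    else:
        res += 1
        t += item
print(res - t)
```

-6

item=1: not even, res = 0+1 = 1; t=2
item=10: even, res = 1+10 = 11; t=3
item=13: not even, res = 11+1 = 12; t=16
item=2: even, res = 12+2 = 14; t=17
item=2: even, res = 14+2 = 16; t=18
item=9: not even, res = 16+1 = 17; t=27
item=-3: not even, res = 17+1 = 18; t=24
res-t = 18-24 = -6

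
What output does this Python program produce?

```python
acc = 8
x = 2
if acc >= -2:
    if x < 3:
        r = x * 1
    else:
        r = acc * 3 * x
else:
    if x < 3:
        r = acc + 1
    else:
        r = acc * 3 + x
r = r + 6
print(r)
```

acc=8, x=2
acc >= -2 is True; x < 3 is True
→ r = x * 1 = 2
r = 2+6 = 8

8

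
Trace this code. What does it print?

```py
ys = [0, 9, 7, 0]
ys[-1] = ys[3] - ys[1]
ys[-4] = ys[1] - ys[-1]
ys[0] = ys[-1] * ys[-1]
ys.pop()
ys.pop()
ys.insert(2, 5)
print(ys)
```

[81, 9, 5]

ys[-1] = ys[3]-ys[1] = 0-9 = -9 → [0, 9, 7, -9]
ys[-4] = ys[1]-ys[-1] = 9-(-9) = 18 → [18, 9, 7, -9]
ys[0] = ys[-1]*ys[-1] = (-9)*(-9) = 81 → [81, 9, 7, -9]
pop() removes -9 → [81, 9, 7]
pop() removes 7 → [81, 9]
insert 5 at 2 → [81, 9, 5]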